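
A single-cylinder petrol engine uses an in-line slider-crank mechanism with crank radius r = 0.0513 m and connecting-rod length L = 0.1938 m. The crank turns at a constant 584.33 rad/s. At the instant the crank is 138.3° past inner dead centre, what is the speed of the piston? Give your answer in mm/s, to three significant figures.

15900

ω = 584.3 rad/s
For an in-line slider-crank, x = r cosθ + √(L² − r² sin²θ), so v = −rω sinθ·[1 + r cosθ/√(L² − r² sin²θ)].
With r = 0.0513 m, L = 0.1938 m, θ = 138.3°: √(L² − r² sin²θ) = 0.19077 m.
v = −0.0513·584.3·0.66523·[1 + 0.0513·-0.74664/0.19077] = -15.937 m/s.
|v| = 15.937 m/s = 15937 mm/s.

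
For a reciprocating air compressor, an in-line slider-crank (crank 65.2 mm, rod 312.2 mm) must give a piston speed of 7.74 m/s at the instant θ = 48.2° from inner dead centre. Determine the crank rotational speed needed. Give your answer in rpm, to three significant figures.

For an in-line slider-crank, |v_piston| = rω|sinθ|·[1 + r cosθ/√(L² − r² sin²θ)].
With r = 0.0652 m, L = 0.3122 m, θ = 48.2°: the bracketed kinematic factor |dx/dθ| = 0.055454 m.
ω = v/|dx/dθ| = 7.74/0.055454 = 139.57 rad/s.
N = 60ω/(2π) = 1332.8 rpm.

1330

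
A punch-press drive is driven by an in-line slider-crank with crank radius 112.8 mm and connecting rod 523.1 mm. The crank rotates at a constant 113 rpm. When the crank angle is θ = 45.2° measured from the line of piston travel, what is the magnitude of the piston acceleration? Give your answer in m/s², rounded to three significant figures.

11.1

ω = 2π·113/60 = 11.83 rad/s
x(θ) = r cosθ + √(L² − r² sin²θ); with ω constant, a = ω²·d²x/dθ².
d²x/dθ² = −r cosθ − r²(cos2θ)/√u − r⁴ sin²2θ/(4u^{3/2}),  u = L² − r² sin²θ = 0.267227 m².
Substituting r = 0.1128 m, L = 0.5231 m, θ = 45.2°: d²x/dθ² = -0.079604 m.
a = ω²·d²x/dθ² = (11.83)²·(-0.079604) = -11.147 m/s²;  |a| = 11.147 m/s².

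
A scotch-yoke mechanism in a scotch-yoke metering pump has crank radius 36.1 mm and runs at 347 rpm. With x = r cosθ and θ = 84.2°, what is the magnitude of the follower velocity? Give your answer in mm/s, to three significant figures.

1310

ω = 36.34 rad/s (from 347 rpm).
x = r cosθ ⇒ ẋ = −rω sinθ.
|v| = rω|sinθ| = 0.0361·36.34·|sin 84.2°| = 1.3051 m/s = 1305.1 mm/s.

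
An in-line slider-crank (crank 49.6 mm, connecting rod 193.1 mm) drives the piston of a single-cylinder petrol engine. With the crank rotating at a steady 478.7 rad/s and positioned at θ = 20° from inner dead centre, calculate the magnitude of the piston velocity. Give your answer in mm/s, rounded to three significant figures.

10100

ω = 478.7 rad/s
For an in-line slider-crank, x = r cosθ + √(L² − r² sin²θ), so v = −rω sinθ·[1 + r cosθ/√(L² − r² sin²θ)].
With r = 0.0496 m, L = 0.1931 m, θ = 20°: √(L² − r² sin²θ) = 0.19235 m.
v = −0.0496·478.7·0.34202·[1 + 0.0496·0.93969/0.19235] = -10.088 m/s.
|v| = 10.088 m/s = 10088 mm/s.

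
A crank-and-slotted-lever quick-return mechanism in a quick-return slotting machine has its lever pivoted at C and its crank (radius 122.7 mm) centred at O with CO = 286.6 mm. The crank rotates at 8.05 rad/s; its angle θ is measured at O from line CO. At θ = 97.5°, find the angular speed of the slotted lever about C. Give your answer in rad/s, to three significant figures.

ω = 8.05 rad/s
Crank pin A relative to C: A = (d + r cosθ, r sinθ); lever angle φ = atan2(r sinθ, d + r cosθ).
Differentiating tanφ: φ̇ = rω(d cosθ + r)/(d² + r² + 2dr cosθ).
d² + r² + 2dr cosθ = |CA|² = 0.0880147 m²;  d cosθ + r = +0.085291 m.
|ω_lever| = |0.1227·8.05·+0.085291| / 0.0880147 = 0.95717 rad/s.

0.957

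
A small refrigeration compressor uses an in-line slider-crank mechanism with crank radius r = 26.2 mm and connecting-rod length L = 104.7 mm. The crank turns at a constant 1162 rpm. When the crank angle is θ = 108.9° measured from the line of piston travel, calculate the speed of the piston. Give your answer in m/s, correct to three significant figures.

2.76

ω = 2π·1162/60 = 121.7 rad/s
For an in-line slider-crank, x = r cosθ + √(L² − r² sin²θ), so v = −rω sinθ·[1 + r cosθ/√(L² − r² sin²θ)].
With r = 0.0262 m, L = 0.1047 m, θ = 108.9°: √(L² − r² sin²θ) = 0.10172 m.
v = −0.0262·121.7·0.94609·[1 + 0.0262·-0.32392/0.10172] = -2.7646 m/s.
|v| = 2.7646 m/s.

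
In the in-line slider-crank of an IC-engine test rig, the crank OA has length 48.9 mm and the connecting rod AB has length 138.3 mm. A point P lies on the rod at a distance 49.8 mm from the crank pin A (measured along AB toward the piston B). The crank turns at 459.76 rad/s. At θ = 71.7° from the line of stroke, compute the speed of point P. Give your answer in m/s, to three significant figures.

22.7

ω = 459.8 rad/s.  Crank-pin speed |V_A| = rω = 22.482 m/s, perpendicular to OA.
Rod angle: sinφ = −(r/L) sinθ ⇒ φ = -19.615°; ω_rod = −rω cosθ/√(L²−r²sin²θ) = -54.188 rad/s.
V_P = V_A + ω_rod × AP, with AP = 0.0498 m along the rod.
Components: V_Px = −rω sinθ − a·ω_rod·sinφ = -22.251 m/s;  V_Py = rω cosθ + a·ω_rod·cosφ = +4.5173 m/s.
|V_P| = √(V_Px² + V_Py²) = 22.705 m/s.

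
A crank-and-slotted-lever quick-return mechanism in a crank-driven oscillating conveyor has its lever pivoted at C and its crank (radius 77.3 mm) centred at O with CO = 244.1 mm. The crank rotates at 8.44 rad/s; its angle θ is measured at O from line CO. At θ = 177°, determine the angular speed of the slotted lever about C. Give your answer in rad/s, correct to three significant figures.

ω = 8.44 rad/s
Crank pin A relative to C: A = (d + r cosθ, r sinθ); lever angle φ = atan2(r sinθ, d + r cosθ).
Differentiating tanφ: φ̇ = rω(d cosθ + r)/(d² + r² + 2dr cosθ).
d² + r² + 2dr cosθ = |CA|² = 0.027874 m²;  d cosθ + r = -0.16647 m.
|ω_lever| = |0.0773·8.44·-0.16647| / 0.027874 = 3.8963 rad/s.

3.90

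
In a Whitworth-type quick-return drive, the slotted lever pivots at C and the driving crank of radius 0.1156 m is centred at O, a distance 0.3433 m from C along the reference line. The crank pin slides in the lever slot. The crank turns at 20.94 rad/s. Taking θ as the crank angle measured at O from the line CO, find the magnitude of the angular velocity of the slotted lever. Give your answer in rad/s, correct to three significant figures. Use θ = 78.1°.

ω = 20.94 rad/s
Crank pin A relative to C: A = (d + r cosθ, r sinθ); lever angle φ = atan2(r sinθ, d + r cosθ).
Differentiating tanφ: φ̇ = rω(d cosθ + r)/(d² + r² + 2dr cosθ).
d² + r² + 2dr cosθ = |CA|² = 0.147585 m²;  d cosθ + r = +0.18639 m.
|ω_lever| = |0.1156·20.94·+0.18639| / 0.147585 = 3.0571 rad/s.

3.06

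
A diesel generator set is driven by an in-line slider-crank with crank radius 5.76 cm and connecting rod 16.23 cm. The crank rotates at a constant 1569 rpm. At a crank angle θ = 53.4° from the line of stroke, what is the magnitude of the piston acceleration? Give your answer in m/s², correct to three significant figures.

779

ω = 2π·1569/60 = 164.3 rad/s
x(θ) = r cosθ + √(L² − r² sin²θ); with ω constant, a = ω²·d²x/dθ².
d²x/dθ² = −r cosθ − r²(cos2θ)/√u − r⁴ sin²2θ/(4u^{3/2}),  u = L² − r² sin²θ = 0.0242029 m².
Substituting r = 0.0576 m, L = 0.1623 m, θ = 53.4°: d²x/dθ² = -0.028848 m.
a = ω²·d²x/dθ² = (164.3)²·(-0.028848) = -778.8 m/s²;  |a| = 778.8 m/s².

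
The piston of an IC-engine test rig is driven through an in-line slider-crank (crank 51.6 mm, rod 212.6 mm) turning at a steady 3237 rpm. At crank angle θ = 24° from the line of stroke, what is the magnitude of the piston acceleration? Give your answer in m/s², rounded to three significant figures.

ω = 2π·3237/60 = 339 rad/s
x(θ) = r cosθ + √(L² − r² sin²θ); with ω constant, a = ω²·d²x/dθ².
d²x/dθ² = −r cosθ − r²(cos2θ)/√u − r⁴ sin²2θ/(4u^{3/2}),  u = L² − r² sin²θ = 0.0447583 m².
Substituting r = 0.0516 m, L = 0.2126 m, θ = 24°: d²x/dθ² = -0.055664 m.
a = ω²·d²x/dθ² = (339)²·(-0.055664) = -6396.1 m/s²;  |a| = 6396.1 m/s².

6400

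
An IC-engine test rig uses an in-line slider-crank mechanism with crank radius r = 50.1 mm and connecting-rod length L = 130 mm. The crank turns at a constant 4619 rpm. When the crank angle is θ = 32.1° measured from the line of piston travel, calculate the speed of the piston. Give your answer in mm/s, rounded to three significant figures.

ω = 2π·4619/60 = 483.7 rad/s
For an in-line slider-crank, x = r cosθ + √(L² − r² sin²θ), so v = −rω sinθ·[1 + r cosθ/√(L² − r² sin²θ)].
With r = 0.0501 m, L = 0.13 m, θ = 32.1°: √(L² − r² sin²θ) = 0.12724 m.
v = −0.0501·483.7·0.53140·[1 + 0.0501·0.84712/0.12724] = -17.173 m/s.
|v| = 17.173 m/s = 17173 mm/s.

17200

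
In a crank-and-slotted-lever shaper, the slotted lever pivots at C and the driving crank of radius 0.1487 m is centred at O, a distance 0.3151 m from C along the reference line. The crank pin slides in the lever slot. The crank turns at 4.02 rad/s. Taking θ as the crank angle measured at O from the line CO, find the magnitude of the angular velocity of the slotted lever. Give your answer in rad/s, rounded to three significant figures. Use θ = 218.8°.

ω = 4.02 rad/s
Crank pin A relative to C: A = (d + r cosθ, r sinθ); lever angle φ = atan2(r sinθ, d + r cosθ).
Differentiating tanφ: φ̇ = rω(d cosθ + r)/(d² + r² + 2dr cosθ).
d² + r² + 2dr cosθ = |CA|² = 0.0483674 m²;  d cosθ + r = -0.096869 m.
|ω_lever| = |0.1487·4.02·-0.096869| / 0.0483674 = 1.1972 rad/s.

1.20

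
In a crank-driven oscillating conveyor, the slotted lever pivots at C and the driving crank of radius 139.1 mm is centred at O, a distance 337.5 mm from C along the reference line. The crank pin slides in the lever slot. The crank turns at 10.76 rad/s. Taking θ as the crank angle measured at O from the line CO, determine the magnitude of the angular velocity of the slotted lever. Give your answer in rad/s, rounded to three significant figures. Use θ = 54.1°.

ω = 10.76 rad/s
Crank pin A relative to C: A = (d + r cosθ, r sinθ); lever angle φ = atan2(r sinθ, d + r cosθ).
Differentiating tanφ: φ̇ = rω(d cosθ + r)/(d² + r² + 2dr cosθ).
d² + r² + 2dr cosθ = |CA|² = 0.188311 m²;  d cosθ + r = +0.337 m.
|ω_lever| = |0.1391·10.76·+0.337| / 0.188311 = 2.6785 rad/s.

2.68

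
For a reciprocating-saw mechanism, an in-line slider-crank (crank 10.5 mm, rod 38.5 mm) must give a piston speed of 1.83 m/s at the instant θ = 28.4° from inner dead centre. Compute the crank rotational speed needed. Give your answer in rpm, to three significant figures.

For an in-line slider-crank, |v_piston| = rω|sinθ|·[1 + r cosθ/√(L² − r² sin²θ)].
With r = 0.0105 m, L = 0.0385 m, θ = 28.4°: the bracketed kinematic factor |dx/dθ| = 0.0062024 m.
ω = v/|dx/dθ| = 1.83/0.0062024 = 295.05 rad/s.
N = 60ω/(2π) = 2817.5 rpm.

2820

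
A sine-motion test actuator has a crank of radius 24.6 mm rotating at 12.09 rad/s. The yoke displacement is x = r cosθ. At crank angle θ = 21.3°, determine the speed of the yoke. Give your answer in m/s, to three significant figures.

ω = 12.09 rad/s
x = r cosθ ⇒ ẋ = −rω sinθ.
|v| = rω|sinθ| = 0.0246·12.09·|sin 21.3°| = 0.10804 m/s.

0.108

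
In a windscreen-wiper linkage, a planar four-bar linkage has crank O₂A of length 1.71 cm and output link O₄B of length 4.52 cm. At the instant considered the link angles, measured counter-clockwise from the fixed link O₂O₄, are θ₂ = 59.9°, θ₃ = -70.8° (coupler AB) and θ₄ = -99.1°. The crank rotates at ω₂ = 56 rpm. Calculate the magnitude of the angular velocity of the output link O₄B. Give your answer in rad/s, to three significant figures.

3.55

ω₂ = 5.864 rad/s (from 56 rpm).
Differentiating the loop-closure r₂e^{iθ₂}+r₃e^{iθ₃}=r₁+r₄e^{iθ₄} gives r₂ω₂e^{iθ₂}+r₃ω₃e^{iθ₃}=r₄ω₄e^{iθ₄}.
Eliminating the other unknown: ω₄ = r₂ω₂ sin(θ₂−θ₃) / [r₄ sin(θ₄−θ₃)].
Numerator sine = +0.75813; denominator sine = -0.47409.
Result = 0.0171·5.864·(+0.75813) / (0.0452·(-0.47409)) = -3.5478 rad/s; magnitude 3.5478 rad/s.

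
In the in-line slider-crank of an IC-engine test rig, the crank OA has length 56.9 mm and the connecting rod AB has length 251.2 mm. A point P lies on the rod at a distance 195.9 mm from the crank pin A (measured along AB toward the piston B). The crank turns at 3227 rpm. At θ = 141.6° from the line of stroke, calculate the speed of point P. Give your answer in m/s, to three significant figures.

10.8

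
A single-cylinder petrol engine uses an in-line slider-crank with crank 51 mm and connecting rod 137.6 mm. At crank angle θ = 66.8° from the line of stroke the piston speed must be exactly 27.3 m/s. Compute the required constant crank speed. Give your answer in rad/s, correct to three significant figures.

For an in-line slider-crank, |v_piston| = rω|sinθ|·[1 + r cosθ/√(L² − r² sin²θ)].
With r = 0.051 m, L = 0.1376 m, θ = 66.8°: the bracketed kinematic factor |dx/dθ| = 0.054156 m.
ω = v/|dx/dθ| = 27.3/0.054156 = 504.1 rad/s.

504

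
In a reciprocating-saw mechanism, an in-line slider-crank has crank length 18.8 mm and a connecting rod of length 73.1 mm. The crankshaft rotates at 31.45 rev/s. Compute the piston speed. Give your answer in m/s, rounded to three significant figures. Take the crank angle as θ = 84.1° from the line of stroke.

3.80

ω = 2π·31.4 = 197.6 rad/s
For an in-line slider-crank, x = r cosθ + √(L² − r² sin²θ), so v = −rω sinθ·[1 + r cosθ/√(L² − r² sin²θ)].
With r = 0.0188 m, L = 0.0731 m, θ = 84.1°: √(L² − r² sin²θ) = 0.070668 m.
v = −0.0188·197.6·0.99470·[1 + 0.0188·0.10279/0.070668] = -3.7964 m/s.
|v| = 3.7964 m/s.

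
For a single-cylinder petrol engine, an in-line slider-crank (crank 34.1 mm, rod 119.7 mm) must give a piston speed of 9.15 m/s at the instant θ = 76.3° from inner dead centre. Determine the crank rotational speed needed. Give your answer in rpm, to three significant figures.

2460

For an in-line slider-crank, |v_piston| = rω|sinθ|·[1 + r cosθ/√(L² − r² sin²θ)].
With r = 0.0341 m, L = 0.1197 m, θ = 76.3°: the bracketed kinematic factor |dx/dθ| = 0.035456 m.
ω = v/|dx/dθ| = 9.15/0.035456 = 258.07 rad/s.
N = 60ω/(2π) = 2464.4 rpm.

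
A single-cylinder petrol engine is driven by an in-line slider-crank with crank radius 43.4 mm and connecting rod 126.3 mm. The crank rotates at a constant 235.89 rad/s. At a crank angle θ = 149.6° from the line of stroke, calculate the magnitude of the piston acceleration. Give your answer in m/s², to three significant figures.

1650

ω = 235.9 rad/s
x(θ) = r cosθ + √(L² − r² sin²θ); with ω constant, a = ω²·d²x/dθ².
d²x/dθ² = −r cosθ − r²(cos2θ)/√u − r⁴ sin²2θ/(4u^{3/2}),  u = L² − r² sin²θ = 0.0154694 m².
Substituting r = 0.0434 m, L = 0.1263 m, θ = 149.6°: d²x/dθ² = +0.029694 m.
a = ω²·d²x/dθ² = (235.9)²·(+0.029694) = +1652.3 m/s²;  |a| = 1652.3 m/s².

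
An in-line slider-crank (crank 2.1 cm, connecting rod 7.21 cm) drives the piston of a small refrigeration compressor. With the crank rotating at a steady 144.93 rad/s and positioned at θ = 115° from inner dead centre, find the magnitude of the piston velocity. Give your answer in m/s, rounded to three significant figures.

2.41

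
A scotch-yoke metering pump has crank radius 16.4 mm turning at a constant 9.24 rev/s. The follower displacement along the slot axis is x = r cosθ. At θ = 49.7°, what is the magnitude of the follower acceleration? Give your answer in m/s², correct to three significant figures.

35.8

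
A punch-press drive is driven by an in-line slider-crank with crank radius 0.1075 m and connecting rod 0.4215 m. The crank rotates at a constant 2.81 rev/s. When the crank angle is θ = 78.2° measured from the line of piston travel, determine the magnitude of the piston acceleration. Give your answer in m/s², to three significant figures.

ω = 2π·2.81 = 17.66 rad/s
x(θ) = r cosθ + √(L² − r² sin²θ); with ω constant, a = ω²·d²x/dθ².
d²x/dθ² = −r cosθ − r²(cos2θ)/√u − r⁴ sin²2θ/(4u^{3/2}),  u = L² − r² sin²θ = 0.166589 m².
Substituting r = 0.1075 m, L = 0.4215 m, θ = 78.2°: d²x/dθ² = +0.0038834 m.
a = ω²·d²x/dθ² = (17.66)²·(+0.0038834) = +1.2106 m/s²;  |a| = 1.2106 m/s².

1.21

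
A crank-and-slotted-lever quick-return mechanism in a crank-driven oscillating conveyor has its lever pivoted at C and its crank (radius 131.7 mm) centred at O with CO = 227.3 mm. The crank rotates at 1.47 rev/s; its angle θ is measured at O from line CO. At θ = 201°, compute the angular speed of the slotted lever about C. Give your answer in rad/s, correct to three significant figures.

7.47

ω = 9.236 rad/s (from 1.47 rev/s).
Crank pin A relative to C: A = (d + r cosθ, r sinθ); lever angle φ = atan2(r sinθ, d + r cosθ).
Differentiating tanφ: φ̇ = rω(d cosθ + r)/(d² + r² + 2dr cosθ).
d² + r² + 2dr cosθ = |CA|² = 0.013116 m²;  d cosθ + r = -0.080503 m.
|ω_lever| = |0.1317·9.236·-0.080503| / 0.013116 = 7.4661 rad/s.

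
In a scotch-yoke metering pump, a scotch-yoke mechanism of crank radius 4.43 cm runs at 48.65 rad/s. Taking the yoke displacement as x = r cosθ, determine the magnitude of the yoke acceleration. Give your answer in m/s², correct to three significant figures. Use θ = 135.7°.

75.0

ω = 48.65 rad/s
x = r cosθ ⇒ ẍ = −rω² cosθ (ω constant).
|a| = rω²|cosθ| = 0.0443·(48.65)²·|cos 135.7°| = 75.041 m/s².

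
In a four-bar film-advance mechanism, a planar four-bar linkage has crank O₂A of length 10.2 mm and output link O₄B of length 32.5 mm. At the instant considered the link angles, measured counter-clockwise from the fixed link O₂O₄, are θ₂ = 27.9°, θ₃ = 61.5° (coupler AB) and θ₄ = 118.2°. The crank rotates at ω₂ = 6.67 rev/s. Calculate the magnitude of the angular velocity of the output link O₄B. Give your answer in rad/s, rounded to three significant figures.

8.71

ω₂ = 41.91 rad/s (from 6.67 rev/s).
Differentiating the loop-closure r₂e^{iθ₂}+r₃e^{iθ₃}=r₁+r₄e^{iθ₄} gives r₂ω₂e^{iθ₂}+r₃ω₃e^{iθ₃}=r₄ω₄e^{iθ₄}.
Eliminating the other unknown: ω₄ = r₂ω₂ sin(θ₂−θ₃) / [r₄ sin(θ₄−θ₃)].
Numerator sine = -0.55339; denominator sine = +0.83581.
Result = 0.0102·41.91·(-0.55339) / (0.0325·(+0.83581)) = -8.7086 rad/s; magnitude 8.7086 rad/s.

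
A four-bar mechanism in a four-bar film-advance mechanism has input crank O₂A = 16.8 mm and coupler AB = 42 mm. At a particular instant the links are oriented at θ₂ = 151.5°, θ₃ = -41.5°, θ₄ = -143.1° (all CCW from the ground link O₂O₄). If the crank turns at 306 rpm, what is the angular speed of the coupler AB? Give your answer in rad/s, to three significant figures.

11.9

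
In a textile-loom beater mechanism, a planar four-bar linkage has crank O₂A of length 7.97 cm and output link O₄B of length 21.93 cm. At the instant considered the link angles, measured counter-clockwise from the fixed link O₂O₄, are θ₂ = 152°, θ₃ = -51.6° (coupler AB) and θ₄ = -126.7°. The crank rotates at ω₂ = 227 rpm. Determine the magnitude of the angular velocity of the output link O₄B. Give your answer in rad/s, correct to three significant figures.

3.58

ω₂ = 23.77 rad/s (from 227 rpm).
Differentiating the loop-closure r₂e^{iθ₂}+r₃e^{iθ₃}=r₁+r₄e^{iθ₄} gives r₂ω₂e^{iθ₂}+r₃ω₃e^{iθ₃}=r₄ω₄e^{iθ₄}.
Eliminating the other unknown: ω₄ = r₂ω₂ sin(θ₂−θ₃) / [r₄ sin(θ₄−θ₃)].
Numerator sine = -0.40035; denominator sine = -0.96638.
Result = 0.0797·23.77·(-0.40035) / (0.2193·(-0.96638)) = +3.579 rad/s; magnitude 3.579 rad/s.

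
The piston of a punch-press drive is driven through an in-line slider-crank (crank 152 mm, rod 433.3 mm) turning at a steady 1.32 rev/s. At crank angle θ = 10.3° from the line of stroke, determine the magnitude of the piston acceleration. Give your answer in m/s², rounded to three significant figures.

ω = 2π·1.32 = 8.294 rad/s
x(θ) = r cosθ + √(L² − r² sin²θ); with ω constant, a = ω²·d²x/dθ².
d²x/dθ² = −r cosθ − r²(cos2θ)/√u − r⁴ sin²2θ/(4u^{3/2}),  u = L² − r² sin²θ = 0.18701 m².
Substituting r = 0.152 m, L = 0.4333 m, θ = 10.3°: d²x/dθ² = -0.19976 m.
a = ω²·d²x/dθ² = (8.294)²·(-0.19976) = -13.741 m/s²;  |a| = 13.741 m/s².

13.7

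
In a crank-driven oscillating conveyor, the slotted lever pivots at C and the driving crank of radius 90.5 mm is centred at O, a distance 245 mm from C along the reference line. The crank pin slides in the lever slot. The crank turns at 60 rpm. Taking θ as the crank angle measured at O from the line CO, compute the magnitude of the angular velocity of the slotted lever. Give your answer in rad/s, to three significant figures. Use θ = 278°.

0.952

ω = 6.283 rad/s (from 60 rpm).
Crank pin A relative to C: A = (d + r cosθ, r sinθ); lever angle φ = atan2(r sinθ, d + r cosθ).
Differentiating tanφ: φ̇ = rω(d cosθ + r)/(d² + r² + 2dr cosθ).
d² + r² + 2dr cosθ = |CA|² = 0.0743869 m²;  d cosθ + r = +0.1246 m.
|ω_lever| = |0.0905·6.283·+0.1246| / 0.0743869 = 0.95245 rad/s.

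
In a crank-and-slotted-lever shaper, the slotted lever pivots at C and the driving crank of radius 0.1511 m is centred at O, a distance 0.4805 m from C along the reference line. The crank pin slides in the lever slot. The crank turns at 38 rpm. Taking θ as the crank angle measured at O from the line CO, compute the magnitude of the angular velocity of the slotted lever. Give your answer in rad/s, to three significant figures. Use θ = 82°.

ω = 3.979 rad/s (from 38 rpm).
Crank pin A relative to C: A = (d + r cosθ, r sinθ); lever angle φ = atan2(r sinθ, d + r cosθ).
Differentiating tanφ: φ̇ = rω(d cosθ + r)/(d² + r² + 2dr cosθ).
d² + r² + 2dr cosθ = |CA|² = 0.27392 m²;  d cosθ + r = +0.21797 m.
|ω_lever| = |0.1511·3.979·+0.21797| / 0.27392 = 0.47847 rad/s.

0.478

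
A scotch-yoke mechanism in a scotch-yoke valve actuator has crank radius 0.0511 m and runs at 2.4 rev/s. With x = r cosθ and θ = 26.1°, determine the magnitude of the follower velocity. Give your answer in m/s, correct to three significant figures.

0.339

ω = 15.08 rad/s (from 2.4 rev/s).
x = r cosθ ⇒ ẋ = −rω sinθ.
|v| = rω|sinθ| = 0.0511·15.08·|sin 26.1°| = 0.339 m/s.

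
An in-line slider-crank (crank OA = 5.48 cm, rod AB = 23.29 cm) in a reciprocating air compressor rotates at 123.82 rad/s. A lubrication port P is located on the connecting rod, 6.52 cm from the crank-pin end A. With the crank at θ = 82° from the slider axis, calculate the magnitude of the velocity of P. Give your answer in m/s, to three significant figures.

6.82

ω = 123.8 rad/s.  Crank-pin speed |V_A| = rω = 6.7853 m/s, perpendicular to OA.
Rod angle: sinφ = −(r/L) sinθ ⇒ φ = -13.474°; ω_rod = −rω cosθ/√(L²−r²sin²θ) = -4.1694 rad/s.
V_P = V_A + ω_rod × AP, with AP = 0.0652 m along the rod.
Components: V_Px = −rω sinθ − a·ω_rod·sinφ = -6.7826 m/s;  V_Py = rω cosθ + a·ω_rod·cosφ = +0.67997 m/s.
|V_P| = √(V_Px² + V_Py²) = 6.8166 m/s.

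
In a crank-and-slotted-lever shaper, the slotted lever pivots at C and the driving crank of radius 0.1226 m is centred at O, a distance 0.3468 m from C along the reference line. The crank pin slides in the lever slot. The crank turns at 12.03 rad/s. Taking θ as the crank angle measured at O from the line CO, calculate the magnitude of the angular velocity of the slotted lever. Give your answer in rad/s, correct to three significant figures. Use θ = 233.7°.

ω = 12.03 rad/s
Crank pin A relative to C: A = (d + r cosθ, r sinθ); lever angle φ = atan2(r sinθ, d + r cosθ).
Differentiating tanφ: φ̇ = rω(d cosθ + r)/(d² + r² + 2dr cosθ).
d² + r² + 2dr cosθ = |CA|² = 0.0849589 m²;  d cosθ + r = -0.08271 m.
|ω_lever| = |0.1226·12.03·-0.08271| / 0.0849589 = 1.4358 rad/s.

1.44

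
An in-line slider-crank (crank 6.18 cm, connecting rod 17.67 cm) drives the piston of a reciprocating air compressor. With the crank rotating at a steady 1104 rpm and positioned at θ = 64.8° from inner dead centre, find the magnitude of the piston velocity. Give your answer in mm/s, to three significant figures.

7480

ω = 2π·1104/60 = 115.6 rad/s
For an in-line slider-crank, x = r cosθ + √(L² − r² sin²θ), so v = −rω sinθ·[1 + r cosθ/√(L² − r² sin²θ)].
With r = 0.0618 m, L = 0.1767 m, θ = 64.8°: √(L² − r² sin²θ) = 0.16762 m.
v = −0.0618·115.6·0.90483·[1 + 0.0618·0.42578/0.16762] = -7.4796 m/s.
|v| = 7.4796 m/s = 7479.6 mm/s.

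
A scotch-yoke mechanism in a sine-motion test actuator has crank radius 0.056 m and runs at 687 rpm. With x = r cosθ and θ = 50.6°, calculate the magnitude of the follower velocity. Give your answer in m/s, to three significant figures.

ω = 71.94 rad/s (from 687 rpm).
x = r cosθ ⇒ ẋ = −rω sinθ.
|v| = rω|sinθ| = 0.056·71.94·|sin 50.6°| = 3.1132 m/s.

3.11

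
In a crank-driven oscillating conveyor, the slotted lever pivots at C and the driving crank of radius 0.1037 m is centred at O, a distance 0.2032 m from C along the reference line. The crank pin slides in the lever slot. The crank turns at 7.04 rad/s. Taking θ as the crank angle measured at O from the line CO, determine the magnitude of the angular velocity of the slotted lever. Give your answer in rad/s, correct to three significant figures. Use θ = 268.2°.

1.40

ω = 7.04 rad/s
Crank pin A relative to C: A = (d + r cosθ, r sinθ); lever angle φ = atan2(r sinθ, d + r cosθ).
Differentiating tanφ: φ̇ = rω(d cosθ + r)/(d² + r² + 2dr cosθ).
d² + r² + 2dr cosθ = |CA|² = 0.0507202 m²;  d cosθ + r = +0.097317 m.
|ω_lever| = |0.1037·7.04·+0.097317| / 0.0507202 = 1.4008 rad/s.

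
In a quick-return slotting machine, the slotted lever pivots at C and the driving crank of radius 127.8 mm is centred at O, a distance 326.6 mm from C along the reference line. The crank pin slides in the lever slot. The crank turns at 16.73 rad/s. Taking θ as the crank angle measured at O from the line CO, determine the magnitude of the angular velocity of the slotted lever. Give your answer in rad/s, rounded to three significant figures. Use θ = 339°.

ω = 16.73 rad/s
Crank pin A relative to C: A = (d + r cosθ, r sinθ); lever angle φ = atan2(r sinθ, d + r cosθ).
Differentiating tanφ: φ̇ = rω(d cosθ + r)/(d² + r² + 2dr cosθ).
d² + r² + 2dr cosθ = |CA|² = 0.200935 m²;  d cosθ + r = +0.43271 m.
|ω_lever| = |0.1278·16.73·+0.43271| / 0.200935 = 4.6043 rad/s.

4.60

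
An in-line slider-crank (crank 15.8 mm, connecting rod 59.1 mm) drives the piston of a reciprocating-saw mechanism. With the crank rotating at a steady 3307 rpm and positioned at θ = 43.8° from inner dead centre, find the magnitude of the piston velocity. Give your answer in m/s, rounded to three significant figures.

4.53

ω = 2π·3307/60 = 346.3 rad/s
For an in-line slider-crank, x = r cosθ + √(L² − r² sin²θ), so v = −rω sinθ·[1 + r cosθ/√(L² − r² sin²θ)].
With r = 0.0158 m, L = 0.0591 m, θ = 43.8°: √(L² − r² sin²θ) = 0.058079 m.
v = −0.0158·346.3·0.69214·[1 + 0.0158·0.72176/0.058079] = -4.5308 m/s.
|v| = 4.5308 m/s.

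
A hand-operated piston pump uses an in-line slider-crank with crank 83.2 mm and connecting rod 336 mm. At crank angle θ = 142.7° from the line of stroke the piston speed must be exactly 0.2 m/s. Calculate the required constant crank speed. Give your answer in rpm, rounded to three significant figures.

For an in-line slider-crank, |v_piston| = rω|sinθ|·[1 + r cosθ/√(L² − r² sin²θ)].
With r = 0.0832 m, L = 0.336 m, θ = 142.7°: the bracketed kinematic factor |dx/dθ| = 0.040373 m.
ω = v/|dx/dθ| = 0.2/0.040373 = 4.9538 rad/s.
N = 60ω/(2π) = 47.305 rpm.

47.3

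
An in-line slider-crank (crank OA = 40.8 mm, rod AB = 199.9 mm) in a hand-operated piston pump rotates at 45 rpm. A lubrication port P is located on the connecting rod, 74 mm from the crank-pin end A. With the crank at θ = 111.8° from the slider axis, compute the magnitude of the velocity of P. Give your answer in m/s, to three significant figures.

0.179

ω = 4.712 rad/s.  Crank-pin speed |V_A| = rω = 0.19227 m/s, perpendicular to OA.
Rod angle: sinφ = −(r/L) sinθ ⇒ φ = -10.924°; ω_rod = −rω cosθ/√(L²−r²sin²θ) = +0.36378 rad/s.
V_P = V_A + ω_rod × AP, with AP = 0.074 m along the rod.
Components: V_Px = −rω sinθ − a·ω_rod·sinφ = -0.17341 m/s;  V_Py = rω cosθ + a·ω_rod·cosφ = -0.04497 m/s.
|V_P| = √(V_Px² + V_Py²) = 0.17915 m/s.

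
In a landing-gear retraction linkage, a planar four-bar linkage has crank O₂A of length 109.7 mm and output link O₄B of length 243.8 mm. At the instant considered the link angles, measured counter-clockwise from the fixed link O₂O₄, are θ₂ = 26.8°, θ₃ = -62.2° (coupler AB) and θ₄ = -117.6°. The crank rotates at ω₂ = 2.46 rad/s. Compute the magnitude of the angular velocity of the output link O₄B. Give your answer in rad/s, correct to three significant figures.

ω₂ = 2.46 rad/s
Differentiating the loop-closure r₂e^{iθ₂}+r₃e^{iθ₃}=r₁+r₄e^{iθ₄} gives r₂ω₂e^{iθ₂}+r₃ω₃e^{iθ₃}=r₄ω₄e^{iθ₄}.
Eliminating the other unknown: ω₄ = r₂ω₂ sin(θ₂−θ₃) / [r₄ sin(θ₄−θ₃)].
Numerator sine = +0.99985; denominator sine = -0.82314.
Result = 0.1097·2.46·(+0.99985) / (0.2438·(-0.82314)) = -1.3445 rad/s; magnitude 1.3445 rad/s.

1.34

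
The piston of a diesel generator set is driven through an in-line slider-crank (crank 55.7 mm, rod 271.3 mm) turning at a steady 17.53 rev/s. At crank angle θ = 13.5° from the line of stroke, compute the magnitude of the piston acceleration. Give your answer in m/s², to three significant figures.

781

ω = 2π·17.5 = 110.1 rad/s
x(θ) = r cosθ + √(L² − r² sin²θ); with ω constant, a = ω²·d²x/dθ².
d²x/dθ² = −r cosθ − r²(cos2θ)/√u − r⁴ sin²2θ/(4u^{3/2}),  u = L² − r² sin²θ = 0.0734346 m².
Substituting r = 0.0557 m, L = 0.2713 m, θ = 13.5°: d²x/dθ² = -0.064387 m.
a = ω²·d²x/dθ² = (110.1)²·(-0.064387) = -781.13 m/s²;  |a| = 781.13 m/s².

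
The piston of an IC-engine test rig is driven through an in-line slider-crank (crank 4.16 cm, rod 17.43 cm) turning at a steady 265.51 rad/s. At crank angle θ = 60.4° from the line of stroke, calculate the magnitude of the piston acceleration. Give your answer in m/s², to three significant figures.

ω = 265.5 rad/s
x(θ) = r cosθ + √(L² − r² sin²θ); with ω constant, a = ω²·d²x/dθ².
d²x/dθ² = −r cosθ − r²(cos2θ)/√u − r⁴ sin²2θ/(4u^{3/2}),  u = L² − r² sin²θ = 0.0290721 m².
Substituting r = 0.0416 m, L = 0.1743 m, θ = 60.4°: d²x/dθ² = -0.015462 m.
a = ω²·d²x/dθ² = (265.5)²·(-0.015462) = -1090 m/s²;  |a| = 1090 m/s².

1090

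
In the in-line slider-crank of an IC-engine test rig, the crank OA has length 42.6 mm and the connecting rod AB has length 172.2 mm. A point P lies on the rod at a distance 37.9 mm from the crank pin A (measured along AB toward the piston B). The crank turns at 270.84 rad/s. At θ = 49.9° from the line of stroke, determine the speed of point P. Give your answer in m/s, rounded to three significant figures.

10.8

ω = 270.8 rad/s.  Crank-pin speed |V_A| = rω = 11.538 m/s, perpendicular to OA.
Rod angle: sinφ = −(r/L) sinθ ⇒ φ = -10.908°; ω_rod = −rω cosθ/√(L²−r²sin²θ) = -43.952 rad/s.
V_P = V_A + ω_rod × AP, with AP = 0.0379 m along the rod.
Components: V_Px = −rω sinθ − a·ω_rod·sinφ = -9.1407 m/s;  V_Py = rω cosθ + a·ω_rod·cosφ = +5.7961 m/s.
|V_P| = √(V_Px² + V_Py²) = 10.823 m/s.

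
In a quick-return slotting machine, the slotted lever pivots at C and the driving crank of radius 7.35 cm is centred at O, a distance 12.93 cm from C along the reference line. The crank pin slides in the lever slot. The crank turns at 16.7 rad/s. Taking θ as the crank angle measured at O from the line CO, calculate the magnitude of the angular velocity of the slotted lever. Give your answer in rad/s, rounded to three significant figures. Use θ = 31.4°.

5.89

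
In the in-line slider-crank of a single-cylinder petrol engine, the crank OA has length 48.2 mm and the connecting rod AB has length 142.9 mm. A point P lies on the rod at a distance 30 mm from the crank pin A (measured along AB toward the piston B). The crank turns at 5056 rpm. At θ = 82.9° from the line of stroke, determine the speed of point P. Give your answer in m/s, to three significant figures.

25.7

ω = 529.5 rad/s.  Crank-pin speed |V_A| = rω = 25.52 m/s, perpendicular to OA.
Rod angle: sinφ = −(r/L) sinθ ⇒ φ = -19.555°; ω_rod = −rω cosθ/√(L²−r²sin²θ) = -23.425 rad/s.
V_P = V_A + ω_rod × AP, with AP = 0.03 m along the rod.
Components: V_Px = −rω sinθ − a·ω_rod·sinφ = -25.56 m/s;  V_Py = rω cosθ + a·ω_rod·cosφ = +2.4921 m/s.
|V_P| = √(V_Px² + V_Py²) = 25.681 m/s.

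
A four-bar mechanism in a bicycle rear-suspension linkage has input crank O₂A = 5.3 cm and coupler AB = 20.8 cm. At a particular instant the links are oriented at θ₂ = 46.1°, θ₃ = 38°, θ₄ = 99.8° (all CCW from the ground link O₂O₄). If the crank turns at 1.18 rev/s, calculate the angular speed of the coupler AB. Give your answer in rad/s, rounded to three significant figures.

1.73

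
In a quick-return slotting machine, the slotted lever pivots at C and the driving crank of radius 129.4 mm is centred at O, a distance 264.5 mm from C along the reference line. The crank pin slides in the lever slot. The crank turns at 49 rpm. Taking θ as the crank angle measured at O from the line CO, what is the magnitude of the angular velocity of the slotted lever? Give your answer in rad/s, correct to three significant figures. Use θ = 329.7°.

1.63

ω = 5.131 rad/s (from 49 rpm).
Crank pin A relative to C: A = (d + r cosθ, r sinθ); lever angle φ = atan2(r sinθ, d + r cosθ).
Differentiating tanφ: φ̇ = rω(d cosθ + r)/(d² + r² + 2dr cosθ).
d² + r² + 2dr cosθ = |CA|² = 0.145806 m²;  d cosθ + r = +0.35777 m.
|ω_lever| = |0.1294·5.131·+0.35777| / 0.145806 = 1.6292 rad/s.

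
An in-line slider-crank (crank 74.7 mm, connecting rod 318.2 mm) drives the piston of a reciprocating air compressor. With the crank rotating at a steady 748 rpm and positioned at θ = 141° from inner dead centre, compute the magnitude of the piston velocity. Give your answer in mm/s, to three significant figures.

3000

ω = 2π·748/60 = 78.33 rad/s
For an in-line slider-crank, x = r cosθ + √(L² − r² sin²θ), so v = −rω sinθ·[1 + r cosθ/√(L² − r² sin²θ)].
With r = 0.0747 m, L = 0.3182 m, θ = 141°: √(L² − r² sin²θ) = 0.31471 m.
v = −0.0747·78.33·0.62932·[1 + 0.0747·-0.77715/0.31471] = -3.0031 m/s.
|v| = 3.0031 m/s = 3003.1 mm/s.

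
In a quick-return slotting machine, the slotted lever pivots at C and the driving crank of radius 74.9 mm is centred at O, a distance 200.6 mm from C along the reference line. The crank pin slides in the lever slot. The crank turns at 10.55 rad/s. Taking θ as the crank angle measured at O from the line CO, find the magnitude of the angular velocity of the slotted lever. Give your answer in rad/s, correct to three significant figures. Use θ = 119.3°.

0.590

ω = 10.55 rad/s
Crank pin A relative to C: A = (d + r cosθ, r sinθ); lever angle φ = atan2(r sinθ, d + r cosθ).
Differentiating tanφ: φ̇ = rω(d cosθ + r)/(d² + r² + 2dr cosθ).
d² + r² + 2dr cosθ = |CA|² = 0.0311445 m²;  d cosθ + r = -0.02327 m.
|ω_lever| = |0.0749·10.55·-0.02327| / 0.0311445 = 0.59041 rad/s.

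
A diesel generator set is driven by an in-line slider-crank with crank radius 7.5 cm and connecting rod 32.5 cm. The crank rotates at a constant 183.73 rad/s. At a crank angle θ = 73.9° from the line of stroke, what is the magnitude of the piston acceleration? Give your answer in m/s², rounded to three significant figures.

ω = 183.7 rad/s
x(θ) = r cosθ + √(L² − r² sin²θ); with ω constant, a = ω²·d²x/dθ².
d²x/dθ² = −r cosθ − r²(cos2θ)/√u − r⁴ sin²2θ/(4u^{3/2}),  u = L² − r² sin²θ = 0.100433 m².
Substituting r = 0.075 m, L = 0.325 m, θ = 73.9°: d²x/dθ² = -0.0058497 m.
a = ω²·d²x/dθ² = (183.7)²·(-0.0058497) = -197.47 m/s²;  |a| = 197.47 m/s².

197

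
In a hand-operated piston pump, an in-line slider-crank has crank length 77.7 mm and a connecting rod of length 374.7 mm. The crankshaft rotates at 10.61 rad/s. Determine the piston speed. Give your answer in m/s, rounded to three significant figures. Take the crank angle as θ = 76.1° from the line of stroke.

ω = 10.61 rad/s
For an in-line slider-crank, x = r cosθ + √(L² − r² sin²θ), so v = −rω sinθ·[1 + r cosθ/√(L² − r² sin²θ)].
With r = 0.0777 m, L = 0.3747 m, θ = 76.1°: √(L² − r² sin²θ) = 0.36703 m.
v = −0.0777·10.61·0.97072·[1 + 0.0777·0.24023/0.36703] = -0.84095 m/s.
|v| = 0.84095 m/s.

0.841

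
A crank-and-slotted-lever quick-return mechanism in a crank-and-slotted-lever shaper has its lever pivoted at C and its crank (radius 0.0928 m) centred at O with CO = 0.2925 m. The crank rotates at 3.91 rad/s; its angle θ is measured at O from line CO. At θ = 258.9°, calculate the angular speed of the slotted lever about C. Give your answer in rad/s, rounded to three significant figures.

ω = 3.91 rad/s
Crank pin A relative to C: A = (d + r cosθ, r sinθ); lever angle φ = atan2(r sinθ, d + r cosθ).
Differentiating tanφ: φ̇ = rω(d cosθ + r)/(d² + r² + 2dr cosθ).
d² + r² + 2dr cosθ = |CA|² = 0.0837165 m²;  d cosθ + r = +0.036487 m.
|ω_lever| = |0.0928·3.91·+0.036487| / 0.0837165 = 0.15815 rad/s.

0.158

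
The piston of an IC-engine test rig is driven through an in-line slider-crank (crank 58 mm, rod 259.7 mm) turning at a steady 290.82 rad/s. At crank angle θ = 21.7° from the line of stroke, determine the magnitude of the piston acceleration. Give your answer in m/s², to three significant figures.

5360

ω = 290.8 rad/s
x(θ) = r cosθ + √(L² − r² sin²θ); with ω constant, a = ω²·d²x/dθ².
d²x/dθ² = −r cosθ − r²(cos2θ)/√u − r⁴ sin²2θ/(4u^{3/2}),  u = L² − r² sin²θ = 0.0669842 m².
Substituting r = 0.058 m, L = 0.2597 m, θ = 21.7°: d²x/dθ² = -0.063411 m.
a = ω²·d²x/dθ² = (290.8)²·(-0.063411) = -5363 m/s²;  |a| = 5363 m/s².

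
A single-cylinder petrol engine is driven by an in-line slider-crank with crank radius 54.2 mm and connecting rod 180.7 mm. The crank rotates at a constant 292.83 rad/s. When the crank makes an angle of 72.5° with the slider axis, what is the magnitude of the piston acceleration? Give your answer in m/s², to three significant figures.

218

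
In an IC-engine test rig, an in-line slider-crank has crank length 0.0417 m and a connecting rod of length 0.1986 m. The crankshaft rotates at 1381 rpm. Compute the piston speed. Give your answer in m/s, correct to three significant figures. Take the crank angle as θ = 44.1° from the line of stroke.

4.84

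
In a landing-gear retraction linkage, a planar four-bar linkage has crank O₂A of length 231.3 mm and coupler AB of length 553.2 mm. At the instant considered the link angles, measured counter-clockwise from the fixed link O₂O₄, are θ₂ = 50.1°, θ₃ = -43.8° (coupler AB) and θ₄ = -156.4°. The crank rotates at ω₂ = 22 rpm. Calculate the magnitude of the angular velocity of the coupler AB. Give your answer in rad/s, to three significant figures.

ω₂ = 2.304 rad/s (from 22 rpm).
Differentiating the loop-closure r₂e^{iθ₂}+r₃e^{iθ₃}=r₁+r₄e^{iθ₄} gives r₂ω₂e^{iθ₂}+r₃ω₃e^{iθ₃}=r₄ω₄e^{iθ₄}.
Eliminating the other unknown: ω₃ = r₂ω₂ sin(θ₄−θ₂) / [r₃ sin(θ₃−θ₄)].
Numerator sine = +0.44620; denominator sine = +0.92321.
Result = 0.2313·2.304·(+0.44620) / (0.5532·(+0.92321)) = +0.46556 rad/s; magnitude 0.46556 rad/s.

0.466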